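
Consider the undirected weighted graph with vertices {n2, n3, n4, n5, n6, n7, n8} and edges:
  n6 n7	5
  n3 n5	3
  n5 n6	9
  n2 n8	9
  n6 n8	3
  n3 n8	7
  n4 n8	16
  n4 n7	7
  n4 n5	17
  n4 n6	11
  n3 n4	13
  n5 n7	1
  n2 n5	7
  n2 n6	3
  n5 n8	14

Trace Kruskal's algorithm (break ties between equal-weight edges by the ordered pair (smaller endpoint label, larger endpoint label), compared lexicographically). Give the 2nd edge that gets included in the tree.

n2-n6

Kruskal: consider edges lightest-first.
n5 n7 (1): add — endpoints in different components.
n2 n6 (3): add — endpoints in different components.
n3 n5 (3): add — endpoints in different components.
n6 n8 (3): add — endpoints in different components.
n6 n7 (5): add — endpoints in different components.
n2 n5 (7): skip — n2 and n5 already connected.
n3 n8 (7): skip — n8 and n3 already connected.
n4 n7 (7): add — endpoints in different components.
The 2nd edge added is n2 n6.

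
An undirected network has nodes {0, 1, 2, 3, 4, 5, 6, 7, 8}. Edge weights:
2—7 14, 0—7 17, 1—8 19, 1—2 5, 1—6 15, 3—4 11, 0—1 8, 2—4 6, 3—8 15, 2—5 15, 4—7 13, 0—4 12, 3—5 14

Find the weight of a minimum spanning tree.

Kruskal's algorithm — process edges by increasing weight (ties by edge label):
1—2 (5): add — endpoints in different components.
2—4 (6): add — endpoints in different components.
0—1 (8): add — endpoints in different components.
3—4 (11): add — endpoints in different components.
0—4 (12): skip — 0 and 4 already connected.
4—7 (13): add — endpoints in different components.
2—7 (14): skip — 2 and 7 already connected.
3—5 (14): add — endpoints in different components.
1—6 (15): add — endpoints in different components.
2—5 (15): skip — 2 and 5 already connected.
3—8 (15): add — endpoints in different components.
MST edges: 1—2, 2—4, 0—1, 3—4, 4—7, 3—5, 1—6, 3—8; total weight 5+6+8+11+13+14+15+15 = 87.

87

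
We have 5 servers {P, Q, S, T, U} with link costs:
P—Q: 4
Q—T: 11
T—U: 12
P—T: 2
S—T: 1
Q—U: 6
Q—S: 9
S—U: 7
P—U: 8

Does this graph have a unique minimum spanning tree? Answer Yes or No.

Yes

Kruskal's algorithm — process edges by increasing weight (ties by edge label):
S—T (1): add. Components now {S,T} {P} {Q} {U}
P—T (2): add. Components now {P,S,T} {Q} {U}
P—Q (4): add. Components now {P,Q,S,T} {U}
Q—U (6): add. Components now {P,Q,S,T,U}
Every non-tree edge has weight strictly greater than the heaviest edge on the tree path between its endpoints, so the MST is unique.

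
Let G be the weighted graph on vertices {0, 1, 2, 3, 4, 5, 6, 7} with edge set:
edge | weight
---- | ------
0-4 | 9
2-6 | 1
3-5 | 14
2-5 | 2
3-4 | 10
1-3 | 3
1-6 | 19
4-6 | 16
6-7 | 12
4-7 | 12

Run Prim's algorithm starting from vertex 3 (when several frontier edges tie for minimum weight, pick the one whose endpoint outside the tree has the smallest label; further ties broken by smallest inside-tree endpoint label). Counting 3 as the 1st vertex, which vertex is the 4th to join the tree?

Prim's algorithm from 3:
Step 1: frontier [1-3 3, 3-4 10, 3-5 14] → take 1-3 (3); add 1.
Step 2: frontier [1-6 19, 3-4 10, 3-5 14] → take 3-4 (10); add 4.
Step 3: frontier [1-6 19, 3-5 14, 0-4 9, 4-7 12, 4-6 16] → take 0-4 (9); add 0.
Step 4: frontier [1-6 19, 3-5 14, 4-7 12, 4-6 16] → take 4-7 (12); add 7.
Step 5: frontier [1-6 19, 3-5 14, 4-6 16, 6-7 12] → take 6-7 (12); add 6.
Step 6: frontier [3-5 14, 2-6 1] → take 2-6 (1); add 2.
Step 7: frontier [2-5 2, 3-5 14] → take 2-5 (2); add 5.
Vertex order: 3, 1, 4, 0, 7, 6, 2, 5. The 4th vertex is 0.

0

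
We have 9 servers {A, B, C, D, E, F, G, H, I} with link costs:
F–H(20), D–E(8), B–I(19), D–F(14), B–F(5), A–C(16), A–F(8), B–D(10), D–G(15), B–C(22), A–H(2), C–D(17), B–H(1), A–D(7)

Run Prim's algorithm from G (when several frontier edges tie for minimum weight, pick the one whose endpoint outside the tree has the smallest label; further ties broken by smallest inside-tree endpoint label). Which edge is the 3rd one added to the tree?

Grow the tree from G using Prim:
Step 1: frontier [D–G 15] → take D–G (15); add D.
Step 2: frontier [A–D 7, D–E 8, B–D 10, D–F 14, C–D 17] → take A–D (7); add A.
Step 3: frontier [A–H 2, A–F 8, A–C 16, D–E 8, B–D 10, D–F 14, C–D 17] → take A–H (2); add H.
Step 4: frontier [A–F 8, A–C 16, D–E 8, B–D 10, D–F 14, C–D 17, B–H 1, F–H 20] → take B–H (1); add B.
Step 5: frontier [A–F 8, A–C 16, B–F 5, B–I 19, B–C 22, D–E 8, D–F 14, C–D 17, F–H 20] → take B–F (5); add F.
Step 6: frontier [A–C 16, B–I 19, B–C 22, D–E 8, C–D 17] → take D–E (8); add E.
Step 7: frontier [A–C 16, B–I 19, B–C 22, C–D 17] → take A–C (16); add C.
Step 8: frontier [B–I 19] → take B–I (19); add I.
The 3rd edge added is A–H.

A-H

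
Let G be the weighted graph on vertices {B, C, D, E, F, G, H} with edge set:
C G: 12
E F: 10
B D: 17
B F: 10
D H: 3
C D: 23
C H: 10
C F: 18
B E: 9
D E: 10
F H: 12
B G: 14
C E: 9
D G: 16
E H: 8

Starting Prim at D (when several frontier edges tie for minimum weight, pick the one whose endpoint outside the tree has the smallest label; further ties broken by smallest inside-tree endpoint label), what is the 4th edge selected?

Prim's algorithm from D:
Step 1: cheapest edge leaving the tree is D H (3); add H.
Step 2: cheapest edge leaving the tree is E H (8); add E.
Step 3: cheapest edge leaving the tree is B E (9); add B.
Step 4: cheapest edge leaving the tree is C E (9); add C.
Step 5: cheapest edge leaving the tree is B F (10); add F.
Step 6: cheapest edge leaving the tree is C G (12); add G.
The 4th edge added is C E.

C-E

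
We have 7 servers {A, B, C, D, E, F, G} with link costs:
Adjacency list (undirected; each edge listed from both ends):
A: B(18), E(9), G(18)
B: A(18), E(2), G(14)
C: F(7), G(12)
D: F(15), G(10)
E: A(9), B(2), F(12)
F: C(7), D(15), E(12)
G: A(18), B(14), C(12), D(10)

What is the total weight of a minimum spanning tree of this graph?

Kruskal: consider edges lightest-first.
B–E (2): add. Components now {A} {B,E} {C} {D} {F} {G}
C–F (7): add. Components now {A} {B,E} {C,F} {D} {G}
A–E (9): add. Components now {A,B,E} {C,F} {D} {G}
D–G (10): add. Components now {A,B,E} {C,F} {D,G}
C–G (12): add. Components now {A,B,E} {C,D,F,G}
E–F (12): add. Components now {A,B,C,D,E,F,G}
MST edges: B–E, C–F, A–E, D–G, C–G, E–F; total weight 2+7+9+10+12+12 = 52.

52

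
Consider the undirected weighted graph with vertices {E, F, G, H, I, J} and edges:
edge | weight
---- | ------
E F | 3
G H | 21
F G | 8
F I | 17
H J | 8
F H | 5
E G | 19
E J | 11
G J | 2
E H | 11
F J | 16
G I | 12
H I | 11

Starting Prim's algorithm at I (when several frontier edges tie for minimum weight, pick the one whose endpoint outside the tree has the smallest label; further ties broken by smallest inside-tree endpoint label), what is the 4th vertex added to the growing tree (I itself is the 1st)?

Prim, starting at I.
Step 1: frontier [H I 11, G I 12, F I 17] → take H I (11); add H.
Step 2: frontier [F H 5, H J 8, E H 11, G H 21, G I 12, F I 17] → take F H (5); add F.
Step 3: frontier [E F 3, F G 8, F J 16, H J 8, E H 11, G H 21, G I 12] → take E F (3); add E.
Step 4: frontier [E J 11, E G 19, F G 8, F J 16, H J 8, G H 21, G I 12] → take F G (8); add G.
Step 5: frontier [E J 11, F J 16, G J 2, H J 8] → take G J (2); add J.
Vertex order: I, H, F, E, G, J. The 4th vertex is E.

E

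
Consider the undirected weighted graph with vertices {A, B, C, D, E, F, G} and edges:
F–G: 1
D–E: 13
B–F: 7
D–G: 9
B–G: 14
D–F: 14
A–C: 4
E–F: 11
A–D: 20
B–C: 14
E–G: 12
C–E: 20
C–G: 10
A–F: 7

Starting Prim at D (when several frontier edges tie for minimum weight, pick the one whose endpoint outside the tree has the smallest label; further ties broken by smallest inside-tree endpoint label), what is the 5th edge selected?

Prim's algorithm from D:
Step 1: cheapest edge leaving the tree is D–G (9); add G.
Step 2: cheapest edge leaving the tree is F–G (1); add F.
Step 3: cheapest edge leaving the tree is A–F (7); add A.
Step 4: cheapest edge leaving the tree is A–C (4); add C.
Step 5: cheapest edge leaving the tree is B–F (7); add B.
Step 6: cheapest edge leaving the tree is E–F (11); add E.
The 5th edge added is B–F.

B-F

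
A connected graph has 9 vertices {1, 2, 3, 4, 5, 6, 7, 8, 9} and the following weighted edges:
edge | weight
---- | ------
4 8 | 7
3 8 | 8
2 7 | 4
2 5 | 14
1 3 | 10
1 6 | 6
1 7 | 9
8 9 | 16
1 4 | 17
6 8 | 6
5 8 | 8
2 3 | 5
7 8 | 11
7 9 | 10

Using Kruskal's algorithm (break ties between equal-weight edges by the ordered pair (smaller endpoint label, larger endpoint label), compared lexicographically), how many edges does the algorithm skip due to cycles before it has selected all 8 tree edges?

2

Kruskal's algorithm — process edges by increasing weight (ties by edge label):
2 7 (4): add — endpoints in different components.
2 3 (5): add — endpoints in different components.
1 6 (6): add — endpoints in different components.
6 8 (6): add — endpoints in different components.
4 8 (7): add — endpoints in different components.
3 8 (8): add — endpoints in different components.
5 8 (8): add — endpoints in different components.
1 7 (9): skip — 1 and 7 already connected.
1 3 (10): skip — 1 and 3 already connected.
7 9 (10): add — endpoints in different components.
Edges rejected before the tree was complete: 2.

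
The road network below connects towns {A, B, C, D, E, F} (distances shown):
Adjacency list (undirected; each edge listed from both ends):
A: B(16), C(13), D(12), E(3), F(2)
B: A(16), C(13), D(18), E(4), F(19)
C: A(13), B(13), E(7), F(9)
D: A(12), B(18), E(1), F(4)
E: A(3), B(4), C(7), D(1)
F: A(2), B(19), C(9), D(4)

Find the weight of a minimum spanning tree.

Kruskal: consider edges lightest-first.
D E (1): add. Components now {A} {B} {C} {D,E} {F}
A F (2): add. Components now {A,F} {B} {C} {D,E}
A E (3): add. Components now {A,D,E,F} {B} {C}
B E (4): add. Components now {A,B,D,E,F} {C}
D F (4): skip — D and F already connected.
C E (7): add. Components now {A,B,C,D,E,F}
MST edges: D E, A F, A E, B E, C E; total weight 1+2+3+4+7 = 17.

17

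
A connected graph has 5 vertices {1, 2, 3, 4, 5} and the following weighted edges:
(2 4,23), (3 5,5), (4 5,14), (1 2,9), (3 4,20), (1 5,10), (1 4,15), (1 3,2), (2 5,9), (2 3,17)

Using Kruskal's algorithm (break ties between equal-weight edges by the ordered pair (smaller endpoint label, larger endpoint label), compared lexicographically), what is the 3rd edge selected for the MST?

1-2

Sort edges by weight, then run Kruskal:
1 3 (2): add. Components now {1,3} {2} {4} {5}
3 5 (5): add. Components now {1,3,5} {2} {4}
1 2 (9): add. Components now {1,2,3,5} {4}
2 5 (9): skip — 2 and 5 already connected.
1 5 (10): skip — 1 and 5 already connected.
4 5 (14): add. Components now {1,2,3,4,5}
The 3rd edge added is 1 2.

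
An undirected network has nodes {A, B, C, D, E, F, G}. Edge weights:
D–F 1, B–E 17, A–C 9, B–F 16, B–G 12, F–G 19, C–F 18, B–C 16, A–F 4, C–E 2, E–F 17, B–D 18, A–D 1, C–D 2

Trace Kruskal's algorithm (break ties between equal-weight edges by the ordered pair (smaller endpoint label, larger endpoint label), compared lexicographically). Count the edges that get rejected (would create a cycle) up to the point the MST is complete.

Kruskal's algorithm — process edges by increasing weight (ties by edge label):
A–D (1): add — endpoints in different components.
D–F (1): add — endpoints in different components.
C–D (2): add — endpoints in different components.
C–E (2): add — endpoints in different components.
A–F (4): skip — A and F already connected.
A–C (9): skip — A and C already connected.
B–G (12): add — endpoints in different components.
B–C (16): add — endpoints in different components.
Edges rejected before the tree was complete: 2.

2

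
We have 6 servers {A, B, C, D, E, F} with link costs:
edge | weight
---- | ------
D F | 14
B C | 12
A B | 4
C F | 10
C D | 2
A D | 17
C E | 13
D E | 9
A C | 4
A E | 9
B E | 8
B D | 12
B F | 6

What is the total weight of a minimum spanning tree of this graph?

Kruskal: consider edges lightest-first.
C D (2): add. Components now {A} {B} {C,D} {E} {F}
A B (4): add. Components now {A,B} {C,D} {E} {F}
A C (4): add. Components now {A,B,C,D} {E} {F}
B F (6): add. Components now {A,B,C,D,F} {E}
B E (8): add. Components now {A,B,C,D,E,F}
MST edges: C D, A B, A C, B F, B E; total weight 2+4+4+6+8 = 24.

24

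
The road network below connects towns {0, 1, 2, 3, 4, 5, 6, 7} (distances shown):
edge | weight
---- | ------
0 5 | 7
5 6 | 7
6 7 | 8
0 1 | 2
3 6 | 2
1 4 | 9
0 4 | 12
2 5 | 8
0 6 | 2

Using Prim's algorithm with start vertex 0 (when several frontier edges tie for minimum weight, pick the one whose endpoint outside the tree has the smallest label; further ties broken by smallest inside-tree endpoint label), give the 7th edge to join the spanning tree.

Prim's algorithm from 0:
Step 1: frontier [0 1 2, 0 6 2, 0 5 7, 0 4 12] → take 0 1 (2); add 1.
Step 2: frontier [0 6 2, 0 5 7, 0 4 12, 1 4 9] → take 0 6 (2); add 6.
Step 3: frontier [0 5 7, 0 4 12, 1 4 9, 3 6 2, 5 6 7, 6 7 8] → take 3 6 (2); add 3.
Step 4: frontier [0 5 7, 0 4 12, 1 4 9, 5 6 7, 6 7 8] → take 0 5 (7); add 5.
Step 5: frontier [0 4 12, 1 4 9, 2 5 8, 6 7 8] → take 2 5 (8); add 2.
Step 6: frontier [0 4 12, 1 4 9, 6 7 8] → take 6 7 (8); add 7.
Step 7: frontier [0 4 12, 1 4 9] → take 1 4 (9); add 4.
The 7th edge added is 1 4.

1-4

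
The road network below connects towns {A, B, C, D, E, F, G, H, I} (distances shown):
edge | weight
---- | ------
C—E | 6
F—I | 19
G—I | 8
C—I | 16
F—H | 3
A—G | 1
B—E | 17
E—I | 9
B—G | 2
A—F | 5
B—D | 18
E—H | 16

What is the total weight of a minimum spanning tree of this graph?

Prim's algorithm from H:
Step 1: cheapest edge leaving the tree is F—H (3); add F.
Step 2: cheapest edge leaving the tree is A—F (5); add A.
Step 3: cheapest edge leaving the tree is A—G (1); add G.
Step 4: cheapest edge leaving the tree is B—G (2); add B.
Step 5: cheapest edge leaving the tree is G—I (8); add I.
Step 6: cheapest edge leaving the tree is E—I (9); add E.
Step 7: cheapest edge leaving the tree is C—E (6); add C.
Step 8: cheapest edge leaving the tree is B—D (18); add D.
MST edges: F—H, A—F, A—G, B—G, G—I, E—I, C—E, B—D; total weight 3+5+1+2+8+9+6+18 = 52.

52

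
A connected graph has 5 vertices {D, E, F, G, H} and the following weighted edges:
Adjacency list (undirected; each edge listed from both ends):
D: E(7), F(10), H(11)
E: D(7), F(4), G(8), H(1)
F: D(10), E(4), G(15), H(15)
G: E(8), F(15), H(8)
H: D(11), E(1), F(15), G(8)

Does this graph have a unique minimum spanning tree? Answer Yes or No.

No

Sort edges by weight, then run Kruskal:
E–H (1): add — endpoints in different components.
E–F (4): add — endpoints in different components.
D–E (7): add — endpoints in different components.
E–G (8): add — endpoints in different components.
Non-tree edge G–H has weight 8, equal to the heaviest edge on its tree cycle — swapping gives another MST of the same weight. Not unique.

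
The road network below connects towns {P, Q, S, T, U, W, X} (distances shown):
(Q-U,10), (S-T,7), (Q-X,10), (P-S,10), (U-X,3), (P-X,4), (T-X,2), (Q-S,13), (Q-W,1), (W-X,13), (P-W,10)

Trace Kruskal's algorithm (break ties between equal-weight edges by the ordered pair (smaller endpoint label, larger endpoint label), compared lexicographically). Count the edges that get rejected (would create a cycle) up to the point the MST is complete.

Sort edges by weight, then run Kruskal:
Q-W (1): add. Components now {U} {S} {X} {P} {T} {Q,W}
T-X (2): add. Components now {U} {S} {T,X} {P} {Q,W}
U-X (3): add. Components now {T,U,X} {S} {P} {Q,W}
P-X (4): add. Components now {P,T,U,X} {S} {Q,W}
S-T (7): add. Components now {P,S,T,U,X} {Q,W}
P-S (10): skip — S and P already connected.
P-W (10): add. Components now {P,Q,S,T,U,W,X}
Edges rejected before the tree was complete: 1.

1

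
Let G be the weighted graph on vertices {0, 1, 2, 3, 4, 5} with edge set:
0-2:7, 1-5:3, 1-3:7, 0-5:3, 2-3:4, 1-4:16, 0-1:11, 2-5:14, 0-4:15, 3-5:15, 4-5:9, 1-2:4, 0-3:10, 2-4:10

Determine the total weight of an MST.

Prim, starting at 2.
Step 1: cheapest edge leaving the tree is 1-2 (4); add 1.
Step 2: cheapest edge leaving the tree is 1-5 (3); add 5.
Step 3: cheapest edge leaving the tree is 0-5 (3); add 0.
Step 4: cheapest edge leaving the tree is 2-3 (4); add 3.
Step 5: cheapest edge leaving the tree is 4-5 (9); add 4.
MST edges: 1-2, 1-5, 0-5, 2-3, 4-5; total weight 4+3+3+4+9 = 23.

23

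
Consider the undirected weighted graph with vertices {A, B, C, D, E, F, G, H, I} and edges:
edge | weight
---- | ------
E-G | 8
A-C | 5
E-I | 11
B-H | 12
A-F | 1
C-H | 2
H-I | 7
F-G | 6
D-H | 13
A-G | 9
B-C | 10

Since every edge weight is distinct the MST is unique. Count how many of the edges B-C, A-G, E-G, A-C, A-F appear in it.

Sort edges by weight, then run Kruskal:
A-F (1): add — endpoints in different components.
C-H (2): add — endpoints in different components.
A-C (5): add — endpoints in different components.
F-G (6): add — endpoints in different components.
H-I (7): add — endpoints in different components.
E-G (8): add — endpoints in different components.
A-G (9): skip — A and G already connected.
B-C (10): add — endpoints in different components.
E-I (11): skip — E and I already connected.
B-H (12): skip — B and H already connected.
D-H (13): add — endpoints in different components.
MST edge set: {A-F, C-H, A-C, F-G, H-I, E-G, B-C, D-H}.
Of the listed edges, {B-C, E-G, A-C, A-F} are in the MST → 4.

4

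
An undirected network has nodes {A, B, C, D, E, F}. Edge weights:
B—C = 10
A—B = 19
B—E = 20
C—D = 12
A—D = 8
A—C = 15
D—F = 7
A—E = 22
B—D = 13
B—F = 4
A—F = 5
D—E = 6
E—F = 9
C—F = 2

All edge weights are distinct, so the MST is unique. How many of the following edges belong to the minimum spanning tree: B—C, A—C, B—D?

Kruskal's algorithm — process edges by increasing weight (ties by edge label):
C—F (2): add. Components now {A} {B} {C,F} {D} {E}
B—F (4): add. Components now {A} {B,C,F} {D} {E}
A—F (5): add. Components now {A,B,C,F} {D} {E}
D—E (6): add. Components now {A,B,C,F} {D,E}
D—F (7): add. Components now {A,B,C,D,E,F}
MST edge set: {C—F, B—F, A—F, D—E, D—F}.
Of the listed edges, {} are in the MST → 0.

0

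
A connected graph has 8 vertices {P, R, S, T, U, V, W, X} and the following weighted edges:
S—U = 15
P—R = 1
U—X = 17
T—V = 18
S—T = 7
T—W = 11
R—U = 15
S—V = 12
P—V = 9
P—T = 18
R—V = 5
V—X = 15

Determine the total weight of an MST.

Grow the tree from X using Prim:
Step 1: frontier [V—X 15, U—X 17] → take V—X (15); add V.
Step 2: frontier [R—V 5, P—V 9, S—V 12, T—V 18, U—X 17] → take R—V (5); add R.
Step 3: frontier [P—R 1, R—U 15, P—V 9, S—V 12, T—V 18, U—X 17] → take P—R (1); add P.
Step 4: frontier [P—T 18, R—U 15, S—V 12, T—V 18, U—X 17] → take S—V (12); add S.
Step 5: frontier [P—T 18, R—U 15, S—T 7, S—U 15, T—V 18, U—X 17] → take S—T (7); add T.
Step 6: frontier [R—U 15, S—U 15, T—W 11, U—X 17] → take T—W (11); add W.
Step 7: frontier [R—U 15, S—U 15, U—X 17] → take R—U (15); add U.
MST edges: V—X, R—V, P—R, S—V, S—T, T—W, R—U; total weight 15+5+1+12+7+11+15 = 66.

66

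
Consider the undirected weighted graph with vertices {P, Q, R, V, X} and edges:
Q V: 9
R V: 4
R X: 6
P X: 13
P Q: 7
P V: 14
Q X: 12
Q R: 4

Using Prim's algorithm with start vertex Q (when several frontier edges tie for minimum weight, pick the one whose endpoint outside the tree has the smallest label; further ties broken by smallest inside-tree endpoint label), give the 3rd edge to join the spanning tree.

R-X

Prim's algorithm from Q:
Step 1: frontier [Q R 4, P Q 7, Q V 9, Q X 12] → take Q R (4); add R.
Step 2: frontier [P Q 7, Q V 9, Q X 12, R V 4, R X 6] → take R V (4); add V.
Step 3: frontier [P Q 7, Q X 12, R X 6, P V 14] → take R X (6); add X.
Step 4: frontier [P Q 7, P V 14, P X 13] → take P Q (7); add P.
The 3rd edge added is R X.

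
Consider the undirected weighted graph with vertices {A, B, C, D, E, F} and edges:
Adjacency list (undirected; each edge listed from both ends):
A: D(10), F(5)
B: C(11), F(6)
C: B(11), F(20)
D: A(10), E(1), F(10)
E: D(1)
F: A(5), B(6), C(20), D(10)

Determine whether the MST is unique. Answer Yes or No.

No

Kruskal's algorithm — process edges by increasing weight (ties by edge label):
D E (1): add — endpoints in different components.
A F (5): add — endpoints in different components.
B F (6): add — endpoints in different components.
A D (10): add — endpoints in different components.
D F (10): skip — D and F already connected.
B C (11): add — endpoints in different components.
Non-tree edge D F has weight 10, equal to the heaviest edge on its tree cycle — swapping gives another MST of the same weight. Not unique.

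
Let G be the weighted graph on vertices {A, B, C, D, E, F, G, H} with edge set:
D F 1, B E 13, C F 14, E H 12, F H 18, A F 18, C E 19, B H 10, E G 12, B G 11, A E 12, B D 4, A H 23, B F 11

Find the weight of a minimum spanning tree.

64

Prim, starting at H.
Step 1: frontier [B H 10, E H 12, F H 18, A H 23] → take B H (10); add B.
Step 2: frontier [B D 4, B F 11, B G 11, B E 13, E H 12, F H 18, A H 23] → take B D (4); add D.
Step 3: frontier [B F 11, B G 11, B E 13, D F 1, E H 12, F H 18, A H 23] → take D F (1); add F.
Step 4: frontier [B G 11, B E 13, C F 14, A F 18, E H 12, A H 23] → take B G (11); add G.
Step 5: frontier [B E 13, C F 14, A F 18, E G 12, E H 12, A H 23] → take E G (12); add E.
Step 6: frontier [A E 12, C E 19, C F 14, A F 18, A H 23] → take A E (12); add A.
Step 7: frontier [C E 19, C F 14] → take C F (14); add C.
MST edges: B H, B D, D F, B G, E G, A E, C F; total weight 10+4+1+11+12+12+14 = 64.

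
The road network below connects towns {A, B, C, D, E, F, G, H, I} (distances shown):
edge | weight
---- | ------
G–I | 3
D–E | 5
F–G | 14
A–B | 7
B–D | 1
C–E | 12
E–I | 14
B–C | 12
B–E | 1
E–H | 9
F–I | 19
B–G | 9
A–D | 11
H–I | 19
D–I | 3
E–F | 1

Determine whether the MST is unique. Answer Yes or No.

No

Sort edges by weight, then run Kruskal:
B–D (1): add — endpoints in different components.
B–E (1): add — endpoints in different components.
E–F (1): add — endpoints in different components.
D–I (3): add — endpoints in different components.
G–I (3): add — endpoints in different components.
D–E (5): skip — D and E already connected.
A–B (7): add — endpoints in different components.
B–G (9): skip — B and G already connected.
E–H (9): add — endpoints in different components.
A–D (11): skip — A and D already connected.
B–C (12): add — endpoints in different components.
Non-tree edge C–E has weight 12, equal to the heaviest edge on its tree cycle — swapping gives another MST of the same weight. Not unique.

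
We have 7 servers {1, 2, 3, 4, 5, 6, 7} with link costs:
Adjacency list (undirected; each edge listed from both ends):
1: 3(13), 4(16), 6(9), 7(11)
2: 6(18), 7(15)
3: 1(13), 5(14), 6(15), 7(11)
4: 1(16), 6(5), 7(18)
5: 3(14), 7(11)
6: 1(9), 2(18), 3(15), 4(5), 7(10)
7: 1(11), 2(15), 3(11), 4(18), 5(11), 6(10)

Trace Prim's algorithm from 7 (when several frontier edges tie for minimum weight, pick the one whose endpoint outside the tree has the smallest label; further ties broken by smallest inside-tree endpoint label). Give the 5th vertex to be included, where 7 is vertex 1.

3

Prim, starting at 7.
Step 1: cheapest edge leaving the tree is 6-7 (10); add 6.
Step 2: cheapest edge leaving the tree is 4-6 (5); add 4.
Step 3: cheapest edge leaving the tree is 1-6 (9); add 1.
Step 4: cheapest edge leaving the tree is 3-7 (11); add 3.
Step 5: cheapest edge leaving the tree is 5-7 (11); add 5.
Step 6: cheapest edge leaving the tree is 2-7 (15); add 2.
Vertex order: 7, 6, 4, 1, 3, 5, 2. The 5th vertex is 3.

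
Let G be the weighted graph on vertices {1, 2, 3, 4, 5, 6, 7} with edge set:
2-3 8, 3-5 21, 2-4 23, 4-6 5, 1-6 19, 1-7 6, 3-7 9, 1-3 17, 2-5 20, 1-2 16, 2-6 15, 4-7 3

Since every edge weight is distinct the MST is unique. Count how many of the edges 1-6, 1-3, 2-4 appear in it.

Sort edges by weight, then run Kruskal:
4-7 (3): add. Components now {1} {2} {3} {4,7} {5} {6}
4-6 (5): add. Components now {1} {2} {3} {4,6,7} {5}
1-7 (6): add. Components now {1,4,6,7} {2} {3} {5}
2-3 (8): add. Components now {1,4,6,7} {2,3} {5}
3-7 (9): add. Components now {1,2,3,4,6,7} {5}
2-6 (15): skip — 2 and 6 already connected.
1-2 (16): skip — 1 and 2 already connected.
1-3 (17): skip — 1 and 3 already connected.
1-6 (19): skip — 1 and 6 already connected.
2-5 (20): add. Components now {1,2,3,4,5,6,7}
MST edge set: {4-7, 4-6, 1-7, 2-3, 3-7, 2-5}.
Of the listed edges, {} are in the MST → 0.

0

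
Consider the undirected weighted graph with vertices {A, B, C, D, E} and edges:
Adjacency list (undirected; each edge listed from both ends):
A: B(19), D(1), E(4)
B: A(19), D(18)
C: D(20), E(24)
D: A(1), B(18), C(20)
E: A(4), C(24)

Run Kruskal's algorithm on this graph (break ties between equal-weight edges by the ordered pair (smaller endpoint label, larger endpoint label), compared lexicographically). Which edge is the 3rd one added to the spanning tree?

B-D

Sort edges by weight, then run Kruskal:
A D (1): add — endpoints in different components.
A E (4): add — endpoints in different components.
B D (18): add — endpoints in different components.
A B (19): skip — A and B already connected.
C D (20): add — endpoints in different components.
The 3rd edge added is B D.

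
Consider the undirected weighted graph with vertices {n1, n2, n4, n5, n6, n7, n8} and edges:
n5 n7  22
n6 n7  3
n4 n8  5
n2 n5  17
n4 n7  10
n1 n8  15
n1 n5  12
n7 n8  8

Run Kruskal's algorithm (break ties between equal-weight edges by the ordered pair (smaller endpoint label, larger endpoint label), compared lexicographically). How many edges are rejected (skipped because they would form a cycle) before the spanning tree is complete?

Kruskal: consider edges lightest-first.
n6 n7 (3): add — endpoints in different components.
n4 n8 (5): add — endpoints in different components.
n7 n8 (8): add — endpoints in different components.
n4 n7 (10): skip — n7 and n4 already connected.
n1 n5 (12): add — endpoints in different components.
n1 n8 (15): add — endpoints in different components.
n2 n5 (17): add — endpoints in different components.
Edges rejected before the tree was complete: 1.

1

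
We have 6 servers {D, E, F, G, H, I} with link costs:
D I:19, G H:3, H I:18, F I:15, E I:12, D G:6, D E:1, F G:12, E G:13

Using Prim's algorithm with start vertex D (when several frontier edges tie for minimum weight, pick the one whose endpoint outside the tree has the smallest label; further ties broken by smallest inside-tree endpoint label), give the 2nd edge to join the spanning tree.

Prim's algorithm from D:
Step 1: cheapest edge leaving the tree is D E (1); add E.
Step 2: cheapest edge leaving the tree is D G (6); add G.
Step 3: cheapest edge leaving the tree is G H (3); add H.
Step 4: cheapest edge leaving the tree is F G (12); add F.
Step 5: cheapest edge leaving the tree is E I (12); add I.
The 2nd edge added is D G.

D-G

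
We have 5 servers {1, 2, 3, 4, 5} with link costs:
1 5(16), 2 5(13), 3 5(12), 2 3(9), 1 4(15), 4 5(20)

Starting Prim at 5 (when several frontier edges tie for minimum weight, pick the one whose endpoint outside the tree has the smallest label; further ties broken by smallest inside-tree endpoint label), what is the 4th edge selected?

Grow the tree from 5 using Prim:
Step 1: frontier [3 5 12, 2 5 13, 1 5 16, 4 5 20] → take 3 5 (12); add 3.
Step 2: frontier [2 3 9, 2 5 13, 1 5 16, 4 5 20] → take 2 3 (9); add 2.
Step 3: frontier [1 5 16, 4 5 20] → take 1 5 (16); add 1.
Step 4: frontier [1 4 15, 4 5 20] → take 1 4 (15); add 4.
The 4th edge added is 1 4.

1-4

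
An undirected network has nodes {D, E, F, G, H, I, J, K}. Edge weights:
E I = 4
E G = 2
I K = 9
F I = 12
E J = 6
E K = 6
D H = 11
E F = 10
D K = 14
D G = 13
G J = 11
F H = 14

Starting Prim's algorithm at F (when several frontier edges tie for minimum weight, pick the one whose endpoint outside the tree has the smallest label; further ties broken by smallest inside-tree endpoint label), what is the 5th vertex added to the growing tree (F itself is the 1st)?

J

Grow the tree from F using Prim:
Step 1: cheapest edge leaving the tree is E F (10); add E.
Step 2: cheapest edge leaving the tree is E G (2); add G.
Step 3: cheapest edge leaving the tree is E I (4); add I.
Step 4: cheapest edge leaving the tree is E J (6); add J.
Step 5: cheapest edge leaving the tree is E K (6); add K.
Step 6: cheapest edge leaving the tree is D G (13); add D.
Step 7: cheapest edge leaving the tree is D H (11); add H.
Vertex order: F, E, G, I, J, K, D, H. The 5th vertex is J.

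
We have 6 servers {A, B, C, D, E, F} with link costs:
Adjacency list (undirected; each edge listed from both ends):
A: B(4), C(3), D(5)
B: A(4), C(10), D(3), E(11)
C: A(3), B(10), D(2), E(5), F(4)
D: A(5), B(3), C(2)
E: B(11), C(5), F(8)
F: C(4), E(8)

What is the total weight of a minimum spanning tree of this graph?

Kruskal's algorithm — process edges by increasing weight (ties by edge label):
C D (2): add — endpoints in different components.
A C (3): add — endpoints in different components.
B D (3): add — endpoints in different components.
A B (4): skip — A and B already connected.
C F (4): add — endpoints in different components.
A D (5): skip — A and D already connected.
C E (5): add — endpoints in different components.
MST edges: C D, A C, B D, C F, C E; total weight 2+3+3+4+5 = 17.

17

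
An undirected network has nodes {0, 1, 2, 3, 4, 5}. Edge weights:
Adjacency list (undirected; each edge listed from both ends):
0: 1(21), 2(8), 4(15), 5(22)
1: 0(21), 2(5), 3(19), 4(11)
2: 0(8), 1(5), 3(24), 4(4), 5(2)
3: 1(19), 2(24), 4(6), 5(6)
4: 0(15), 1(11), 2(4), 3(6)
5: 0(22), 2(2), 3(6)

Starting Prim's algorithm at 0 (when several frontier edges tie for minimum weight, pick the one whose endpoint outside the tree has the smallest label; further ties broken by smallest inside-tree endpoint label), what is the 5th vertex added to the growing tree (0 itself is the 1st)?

Prim, starting at 0.
Step 1: cheapest edge leaving the tree is 0–2 (8); add 2.
Step 2: cheapest edge leaving the tree is 2–5 (2); add 5.
Step 3: cheapest edge leaving the tree is 2–4 (4); add 4.
Step 4: cheapest edge leaving the tree is 1–2 (5); add 1.
Step 5: cheapest edge leaving the tree is 3–4 (6); add 3.
Vertex order: 0, 2, 5, 4, 1, 3. The 5th vertex is 1.

1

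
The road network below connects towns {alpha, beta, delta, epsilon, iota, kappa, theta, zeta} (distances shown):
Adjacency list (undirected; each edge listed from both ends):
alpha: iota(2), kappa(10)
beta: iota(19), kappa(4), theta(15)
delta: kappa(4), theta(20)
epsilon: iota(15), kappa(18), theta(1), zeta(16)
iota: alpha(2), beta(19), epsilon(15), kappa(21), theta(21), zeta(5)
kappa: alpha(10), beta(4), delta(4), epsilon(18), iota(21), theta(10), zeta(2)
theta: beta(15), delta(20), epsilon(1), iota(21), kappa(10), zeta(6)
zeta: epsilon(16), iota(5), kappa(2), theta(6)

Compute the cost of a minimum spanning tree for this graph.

Prim, starting at zeta.
Step 1: cheapest edge leaving the tree is kappa zeta (2); add kappa.
Step 2: cheapest edge leaving the tree is beta kappa (4); add beta.
Step 3: cheapest edge leaving the tree is delta kappa (4); add delta.
Step 4: cheapest edge leaving the tree is iota zeta (5); add iota.
Step 5: cheapest edge leaving the tree is alpha iota (2); add alpha.
Step 6: cheapest edge leaving the tree is theta zeta (6); add theta.
Step 7: cheapest edge leaving the tree is epsilon theta (1); add epsilon.
MST edges: kappa zeta, beta kappa, delta kappa, iota zeta, alpha iota, theta zeta, epsilon theta; total weight 2+4+4+5+2+6+1 = 24.

24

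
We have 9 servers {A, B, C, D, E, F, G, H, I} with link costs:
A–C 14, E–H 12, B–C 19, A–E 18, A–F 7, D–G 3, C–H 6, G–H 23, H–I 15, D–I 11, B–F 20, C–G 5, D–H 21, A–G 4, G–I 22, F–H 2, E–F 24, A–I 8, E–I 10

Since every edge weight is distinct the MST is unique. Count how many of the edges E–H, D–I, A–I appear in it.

1

Kruskal's algorithm — process edges by increasing weight (ties by edge label):
F–H (2): add — endpoints in different components.
D–G (3): add — endpoints in different components.
A–G (4): add — endpoints in different components.
C–G (5): add — endpoints in different components.
C–H (6): add — endpoints in different components.
A–F (7): skip — A and F already connected.
A–I (8): add — endpoints in different components.
E–I (10): add — endpoints in different components.
D–I (11): skip — D and I already connected.
E–H (12): skip — E and H already connected.
A–C (14): skip — A and C already connected.
H–I (15): skip — H and I already connected.
A–E (18): skip — A and E already connected.
B–C (19): add — endpoints in different components.
MST edge set: {F–H, D–G, A–G, C–G, C–H, A–I, E–I, B–C}.
Of the listed edges, {A–I} are in the MST → 1.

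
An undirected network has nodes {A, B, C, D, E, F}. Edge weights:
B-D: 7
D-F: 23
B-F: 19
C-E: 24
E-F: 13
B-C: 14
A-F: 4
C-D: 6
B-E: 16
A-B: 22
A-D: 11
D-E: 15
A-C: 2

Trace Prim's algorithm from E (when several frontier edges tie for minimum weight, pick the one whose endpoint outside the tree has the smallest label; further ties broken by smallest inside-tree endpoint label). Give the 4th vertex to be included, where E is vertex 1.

C

Grow the tree from E using Prim:
Step 1: cheapest edge leaving the tree is E-F (13); add F.
Step 2: cheapest edge leaving the tree is A-F (4); add A.
Step 3: cheapest edge leaving the tree is A-C (2); add C.
Step 4: cheapest edge leaving the tree is C-D (6); add D.
Step 5: cheapest edge leaving the tree is B-D (7); add B.
Vertex order: E, F, A, C, D, B. The 4th vertex is C.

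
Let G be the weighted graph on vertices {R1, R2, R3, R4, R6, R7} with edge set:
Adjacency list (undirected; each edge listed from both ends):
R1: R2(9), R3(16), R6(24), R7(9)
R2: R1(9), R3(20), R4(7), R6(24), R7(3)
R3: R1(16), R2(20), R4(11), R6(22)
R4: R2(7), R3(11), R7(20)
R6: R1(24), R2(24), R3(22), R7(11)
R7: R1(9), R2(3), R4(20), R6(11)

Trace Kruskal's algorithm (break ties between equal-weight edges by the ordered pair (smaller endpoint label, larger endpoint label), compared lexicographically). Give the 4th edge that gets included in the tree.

R3-R4

Kruskal: consider edges lightest-first.
R2 R7 (3): add. Components now {R2,R7} {R4} {R3} {R6} {R1}
R2 R4 (7): add. Components now {R2,R4,R7} {R3} {R6} {R1}
R1 R2 (9): add. Components now {R1,R2,R4,R7} {R3} {R6}
R1 R7 (9): skip — R7 and R1 already connected.
R3 R4 (11): add. Components now {R1,R2,R3,R4,R7} {R6}
R6 R7 (11): add. Components now {R1,R2,R3,R4,R6,R7}
The 4th edge added is R3 R4.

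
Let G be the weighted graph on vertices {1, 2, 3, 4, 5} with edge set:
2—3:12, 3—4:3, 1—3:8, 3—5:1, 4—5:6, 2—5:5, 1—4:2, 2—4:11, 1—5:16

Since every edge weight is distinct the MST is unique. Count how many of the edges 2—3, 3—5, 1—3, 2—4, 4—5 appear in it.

1

Kruskal: consider edges lightest-first.
3—5 (1): add. Components now {1} {2} {3,5} {4}
1—4 (2): add. Components now {1,4} {2} {3,5}
3—4 (3): add. Components now {1,3,4,5} {2}
2—5 (5): add. Components now {1,2,3,4,5}
MST edge set: {3—5, 1—4, 3—4, 2—5}.
Of the listed edges, {3—5} are in the MST → 1.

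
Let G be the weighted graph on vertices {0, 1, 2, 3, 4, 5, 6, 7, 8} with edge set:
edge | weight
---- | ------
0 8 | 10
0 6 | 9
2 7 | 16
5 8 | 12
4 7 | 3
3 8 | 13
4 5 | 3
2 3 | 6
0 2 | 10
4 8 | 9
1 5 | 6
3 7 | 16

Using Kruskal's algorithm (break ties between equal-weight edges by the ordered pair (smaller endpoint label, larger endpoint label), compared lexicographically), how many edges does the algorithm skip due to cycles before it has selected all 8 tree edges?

0

Kruskal: consider edges lightest-first.
4 5 (3): add — endpoints in different components.
4 7 (3): add — endpoints in different components.
1 5 (6): add — endpoints in different components.
2 3 (6): add — endpoints in different components.
0 6 (9): add — endpoints in different components.
4 8 (9): add — endpoints in different components.
0 2 (10): add — endpoints in different components.
0 8 (10): add — endpoints in different components.
Edges rejected before the tree was complete: 0.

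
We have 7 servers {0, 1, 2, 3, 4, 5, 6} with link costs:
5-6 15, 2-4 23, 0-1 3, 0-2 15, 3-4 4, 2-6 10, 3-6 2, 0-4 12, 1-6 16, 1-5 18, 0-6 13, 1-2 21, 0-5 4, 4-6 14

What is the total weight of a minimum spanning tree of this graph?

35

Sort edges by weight, then run Kruskal:
3-6 (2): add. Components now {0} {1} {2} {3,6} {4} {5}
0-1 (3): add. Components now {0,1} {2} {3,6} {4} {5}
0-5 (4): add. Components now {0,1,5} {2} {3,6} {4}
3-4 (4): add. Components now {0,1,5} {2} {3,4,6}
2-6 (10): add. Components now {0,1,5} {2,3,4,6}
0-4 (12): add. Components now {0,1,2,3,4,5,6}
MST edges: 3-6, 0-1, 0-5, 3-4, 2-6, 0-4; total weight 2+3+4+4+10+12 = 35.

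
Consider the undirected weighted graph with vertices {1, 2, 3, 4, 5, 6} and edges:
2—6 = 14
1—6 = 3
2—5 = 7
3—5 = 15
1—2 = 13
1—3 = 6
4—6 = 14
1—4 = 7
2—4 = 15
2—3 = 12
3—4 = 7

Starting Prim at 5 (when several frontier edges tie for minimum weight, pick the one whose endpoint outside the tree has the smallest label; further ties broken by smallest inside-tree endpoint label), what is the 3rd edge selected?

1-3

Prim's algorithm from 5:
Step 1: frontier [2—5 7, 3—5 15] → take 2—5 (7); add 2.
Step 2: frontier [2—3 12, 1—2 13, 2—6 14, 2—4 15, 3—5 15] → take 2—3 (12); add 3.
Step 3: frontier [1—2 13, 2—6 14, 2—4 15, 1—3 6, 3—4 7] → take 1—3 (6); add 1.
Step 4: frontier [1—6 3, 1—4 7, 2—6 14, 2—4 15, 3—4 7] → take 1—6 (3); add 6.
Step 5: frontier [1—4 7, 2—4 15, 3—4 7, 4—6 14] → take 1—4 (7); add 4.
The 3rd edge added is 1—3.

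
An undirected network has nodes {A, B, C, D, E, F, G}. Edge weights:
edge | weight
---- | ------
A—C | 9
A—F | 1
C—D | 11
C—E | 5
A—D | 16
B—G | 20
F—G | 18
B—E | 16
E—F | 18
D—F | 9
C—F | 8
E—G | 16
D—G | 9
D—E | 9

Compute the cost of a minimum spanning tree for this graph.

Grow the tree from A using Prim:
Step 1: frontier [A—F 1, A—C 9, A—D 16] → take A—F (1); add F.
Step 2: frontier [A—C 9, A—D 16, C—F 8, D—F 9, E—F 18, F—G 18] → take C—F (8); add C.
Step 3: frontier [A—D 16, C—E 5, C—D 11, D—F 9, E—F 18, F—G 18] → take C—E (5); add E.
Step 4: frontier [A—D 16, C—D 11, D—E 9, B—E 16, E—G 16, D—F 9, F—G 18] → take D—E (9); add D.
Step 5: frontier [D—G 9, B—E 16, E—G 16, F—G 18] → take D—G (9); add G.
Step 6: frontier [B—E 16, B—G 20] → take B—E (16); add B.
MST edges: A—F, C—F, C—E, D—E, D—G, B—E; total weight 1+8+5+9+9+16 = 48.

48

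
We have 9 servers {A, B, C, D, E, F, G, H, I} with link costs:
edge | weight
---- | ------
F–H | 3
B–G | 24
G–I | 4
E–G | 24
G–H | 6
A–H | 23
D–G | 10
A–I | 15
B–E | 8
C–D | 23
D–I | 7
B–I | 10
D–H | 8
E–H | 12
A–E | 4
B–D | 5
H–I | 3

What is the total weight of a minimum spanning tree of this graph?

Prim's algorithm from D:
Step 1: cheapest edge leaving the tree is B–D (5); add B.
Step 2: cheapest edge leaving the tree is D–I (7); add I.
Step 3: cheapest edge leaving the tree is H–I (3); add H.
Step 4: cheapest edge leaving the tree is F–H (3); add F.
Step 5: cheapest edge leaving the tree is G–I (4); add G.
Step 6: cheapest edge leaving the tree is B–E (8); add E.
Step 7: cheapest edge leaving the tree is A–E (4); add A.
Step 8: cheapest edge leaving the tree is C–D (23); add C.
MST edges: B–D, D–I, H–I, F–H, G–I, B–E, A–E, C–D; total weight 5+7+3+3+4+8+4+23 = 57.

57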